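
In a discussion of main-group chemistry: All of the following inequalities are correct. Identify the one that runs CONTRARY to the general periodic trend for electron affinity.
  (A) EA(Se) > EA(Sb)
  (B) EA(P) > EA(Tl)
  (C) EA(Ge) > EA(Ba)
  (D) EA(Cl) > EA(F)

(D)

The general trend: electron affinity increases across a period and decreases down a group.
(A) Se (period 4, group 16) vs Sb (period 5, group 15): the stated order agrees with the simple trend.
(B) P (period 3, group 15) vs Tl (period 6, group 13): the stated order agrees with the simple trend.
(C) Ge (period 4, group 14) vs Ba (period 6, group 2): the stated order agrees with the simple trend.
(D) Cl (period 3, group 17) vs F (period 2, group 17): the stated order contradicts the simple trend.
The exception is (D): F's small 2p subshell makes the incoming electron feel strong e⁻–e⁻ repulsion, so Cl actually releases more energy on gaining an electron.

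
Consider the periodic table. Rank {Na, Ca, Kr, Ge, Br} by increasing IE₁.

Na < Ca < Ge < Br < Kr

Na is in period 3, group 1; Ca is in period 4, group 2; Ge is in period 4, group 14; Br is in period 4, group 17; Kr is in period 4, group 18.
First ionization energy rises across a period (greater Z_eff holds electrons more tightly) and falls down a group (valence electrons are farther from the nucleus).
Neither a single period nor a single group — weigh both effects.
Ca > Na: the two effects oppose for this pair; the across-period effect wins (590 vs 496 kJ/mol).
Ge > Ca: both are in period 4; the period trend gives Ge the larger value.
Br > Ge: both are in period 4; the period trend gives Br the larger value.
Kr > Br: both are in period 4; the period trend gives Kr the larger value.
Approximate values (kJ/mol): Na 496, Ca 590, Ge 762, Br 1140, Kr 1351.
So from lowest to highest: Na < Ca < Ge < Br < Kr.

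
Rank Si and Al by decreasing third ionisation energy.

IE_3 is the cost of taking one more electron from the +2 cation: Si²⁺ still has 2 valence electrons; Al²⁺ still has 1 valence electron.
All are still removing valence electrons, so compare the +2 ions as you would atoms: IE_3 generally rises across a period (higher Z_eff) and falls down a group (larger shell), subject to the usual subshell exceptions.
Valence configurations: Si²⁺ [Ne]3s², Al²⁺ [Ne]3s¹.
The numbers (kJ/mol): Si 3232, Al 2745.
Putting it together, IE_3: Al < Si.

Si > Al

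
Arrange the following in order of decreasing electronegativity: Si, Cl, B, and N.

Cl, N, B, Si

B is in period 2, group 13; N is in period 2, group 15; Si is in period 3, group 14; Cl is in period 3, group 17.
Smaller atoms with higher effective nuclear charge are more electronegative.
Neither a single period nor a single group — weigh both effects.
B > Si: the two effects oppose for this pair; the down-group effect wins (2.04 vs 1.90).
N > B: both are in period 2; the period trend gives N the larger value.
Cl > N: the two effects oppose for this pair; the across-period effect wins (3.16 vs 3.04).
Approximate values (Pauling): B 2.04, N 3.04, Si 1.90, Cl 3.16.
So from highest to lowest: Cl > N > B > Si.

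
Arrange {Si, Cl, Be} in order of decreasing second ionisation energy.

IE_2 is the cost of taking one more electron from the +1 cation: Si⁺ still has 3 valence electrons; Cl⁺ still has 6 valence electrons; Be⁺ still has 1 valence electron.
All are still removing valence electrons, so compare the +1 ions as you would atoms: IE_2 generally rises across a period (higher Z_eff) and falls down a group (larger shell), subject to the usual subshell exceptions.
Valence configurations: Si⁺ [Ne]3s²3p¹, Cl⁺ [Ne]3s²3p⁴, Be⁺ [He]2s¹.
Approximate IE_2 values (kJ/mol): Si 1577, Cl 2298, Be 1757.
Hence IE_2: Si < Be < Cl.

Cl > Be > Si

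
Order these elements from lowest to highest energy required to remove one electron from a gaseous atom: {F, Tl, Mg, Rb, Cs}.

Cs < Rb < Tl < Mg < F

F is in period 2, group 17; Mg is in period 3, group 2; Rb is in period 5, group 1; Cs is in period 6, group 1; Tl is in period 6, group 13.
IE₁ increases left→right with effective nuclear charge and decreases top→bottom as the valence shell moves farther out.
Neither a single period nor a single group — weigh both effects.
Rb > Cs: Rb sits above Cs in group 1, so the down-group effect alone puts Rb higher.
Tl > Rb: period and group pull opposite ways; the across-period shift dominates (589 vs 403 kJ/mol).
Mg > Tl: period and group pull opposite ways; the down-group shift dominates (738 vs 589 kJ/mol).
F > Mg: both effects reinforce here, so F is clearly the higher of the two.
Tabulated first ionization energy (kJ/mol): F 1681, Mg 738, Rb 403, Cs 376, Tl 589.
So from lowest to highest: Cs < Rb < Tl < Mg < F.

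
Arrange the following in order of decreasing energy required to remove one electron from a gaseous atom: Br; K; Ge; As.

K is in period 4, group 1; Ge is in period 4, group 14; As is in period 4, group 15; Br is in period 4, group 17.
Across a period the outer electron is held more tightly (higher IE₁); down a group it sits in a higher shell, more shielded, and comes off more easily.
All lie in period 4, so first ionization energy increases left to right.
So from highest to lowest: Br > As > Ge > K.

Br > As > Ge > K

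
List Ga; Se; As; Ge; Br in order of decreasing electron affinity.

Br, Se, Ge, As, Ga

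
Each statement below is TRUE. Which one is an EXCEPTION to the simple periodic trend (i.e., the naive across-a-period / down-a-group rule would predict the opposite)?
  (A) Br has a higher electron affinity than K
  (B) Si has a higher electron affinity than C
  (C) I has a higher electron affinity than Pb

The general trend: electron affinity increases across a period and decreases down a group.
(A) Br (period 4, group 17) vs K (period 4, group 1): the stated order agrees with the simple trend.
(B) Si (period 3, group 14) vs C (period 2, group 14): the stated order contradicts the simple trend.
(C) I (period 5, group 17) vs Pb (period 6, group 14): the stated order agrees with the simple trend.
The exception is (B): Si's larger, more diffuse 3p orbitals accept an added electron slightly more readily than C's compact 2p.

(B)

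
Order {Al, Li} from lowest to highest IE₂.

Al < Li

After 1 electron has been removed, what remains? Al⁺ still has 2 valence electrons; Li⁺ is the bare [He] core.
Core electrons are held far more tightly than valence electrons, so Li tops the IE_2 order.
Approximate IE_2 values (kJ/mol): Al 1817, Li 7298.
Putting it together, IE_2: Al < Li.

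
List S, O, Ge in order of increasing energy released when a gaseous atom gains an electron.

O is in period 2, group 16; S is in period 3, group 16; Ge is in period 4, group 14.
Electron affinity generally becomes more exothermic across a period toward the halogens and less exothermic down a group.
Neither a single period nor a single group — weigh both effects.
O > Ge: both effects reinforce here, so O is clearly the higher of the two.
S > O: this pair runs against the simple trend — see the exception note.
Note the exception: S has a higher electron affinity than O, contrary to the simple trend — the compact 2p subshell of O repels the added electron more than S's larger 3p does.
Tabulated electron affinity (kJ/mol): O 141, S 200, Ge 119.
So from lowest to highest: Ge < O < S.

Ge, O, S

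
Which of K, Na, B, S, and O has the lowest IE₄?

S

The fourth ionization energy removes an electron from the +3 ion. For each element: K³⁺ is already 2 electrons into the core; Na³⁺ is already 2 electrons into the core; B³⁺ is the bare [He] core; S³⁺ still has 3 valence electrons; O³⁺ still has 3 valence electrons.
Usually core removal costs more than valence removal, but here the competition is close: a tightly held n=2 valence electron can cost more to remove than an n=3 core electron, so the actual values have to decide it.
Valence configurations: S³⁺ [Ne]3s²3p¹, O³⁺ [He]2s²2p¹.
Approximate IE_4 values (kJ/mol): K 5877, Na 9543, B 25026, S 4556, O 7469.
Hence IE_4: S < K < O < Na < B.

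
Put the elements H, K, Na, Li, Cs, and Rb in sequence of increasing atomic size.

Across a period the added protons contract the valence shell; down a group each new principal shell makes the atom larger.
All are in group 1, so atomic radius increases down the group.
So from smallest to largest: H < Li < Na < K < Rb < Cs.

H < Li < Na < K < Rb < Cs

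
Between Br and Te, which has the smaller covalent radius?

Br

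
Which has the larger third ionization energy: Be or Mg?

Be

After 2 electrons have been removed, what remains? Be²⁺ is the bare [He] core; Mg²⁺ is the bare [Ne] core.
All of these are removing an electron from a noble-gas core or deeper; the smaller core (lower principal quantum number) is held far more tightly, and within a period the higher nuclear charge binds the same core more tightly.
Approximate IE_3 values (kJ/mol): Be 14849, Mg 7733.
Putting it together, IE_3: Mg < Be.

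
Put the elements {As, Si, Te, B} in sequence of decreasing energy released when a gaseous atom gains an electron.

Te, Si, As, B

B is in period 2, group 13; Si is in period 3, group 14; As is in period 4, group 15; Te is in period 5, group 16.
EA tends to increase across a period and decrease down a group, though the pattern is less regular than for IE or radius.
A diagonal step moves right (one effect) and down (the opposite effect) at once.
As > B: period and group pull opposite ways; the across-period shift dominates (78 vs 27 kJ/mol).
Si > As: period and group pull opposite ways; the down-group shift dominates (134 vs 78 kJ/mol).
Te > Si: the two effects oppose for this pair; the across-period effect wins (190 vs 134 kJ/mol).
Tabulated electron affinity (kJ/mol): B 27, Si 134, As 78, Te 190.
So from highest to lowest: Te > Si > As > B.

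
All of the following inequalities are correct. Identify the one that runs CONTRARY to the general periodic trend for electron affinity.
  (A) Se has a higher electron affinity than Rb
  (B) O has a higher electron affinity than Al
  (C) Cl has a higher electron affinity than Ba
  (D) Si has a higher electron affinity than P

(D)

The general trend: electron affinity increases across a period and decreases down a group.
(A) Se (period 4, group 16) vs Rb (period 5, group 1): the stated order agrees with the simple trend.
(B) O (period 2, group 16) vs Al (period 3, group 13): the stated order agrees with the simple trend.
(C) Cl (period 3, group 17) vs Ba (period 6, group 2): the stated order agrees with the simple trend.
(D) Si (period 3, group 14) vs P (period 3, group 15): the stated order contradicts the simple trend.
The exception is (D): adding an electron to P's half-filled 3p³ is unfavourable, so Si (3p²) has the more exothermic EA.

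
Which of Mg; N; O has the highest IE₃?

Mg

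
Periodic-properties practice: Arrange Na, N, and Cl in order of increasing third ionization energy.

Consider each +2 ion: Na²⁺ is already 1 electron into the core; N²⁺ still has 3 valence electrons; Cl²⁺ still has 5 valence electrons.
Core electrons are held far more tightly than valence electrons, so Na tops the IE_3 order.
Valence configurations: N²⁺ [He]2s²2p¹, Cl²⁺ [Ne]3s²3p³.
Tabulated IE_3 (kJ/mol): Na 6910, N 4578, Cl 3822.
Overall IE_3 order: Cl < N < Na.

Cl < N < Na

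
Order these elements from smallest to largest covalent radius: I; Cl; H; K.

Moving right in a period, electrons are added to the same shell under a stronger nuclear pull, so atoms get smaller; moving down, a new shell is opened and atoms get larger.
Here both period and group differ, so the two effects have to be weighed against each other.
Cl > H: the two effects oppose for this pair; the down-group effect wins (99 vs 32 pm).
I > Cl: they share group 17; the group trend gives I the larger value.
K > I: the two effects oppose for this pair; the across-period effect wins (196 vs 133 pm).
Approximate values (pm): H 32, Cl 99, K 196, I 133.
So from smallest to largest: H < Cl < I < K.

H, Cl, I, K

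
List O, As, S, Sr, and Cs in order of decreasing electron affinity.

S, O, As, Cs, Sr

O is in period 2, group 16; S is in period 3, group 16; As is in period 4, group 15; Sr is in period 5, group 2; Cs is in period 6, group 1.
Atoms with high Z_eff and room in the valence shell (especially the halogens) have the most exothermic electron affinities.
Neither a single period nor a single group — weigh both effects.
Cs > Sr: this pair runs against the simple trend — see the exception note.
As > Cs: relative to Cs, both the across-period and down-group shifts push As's electron affinity up.
O > As: relative to As, both the across-period and down-group shifts push O's electron affinity up.
S > O: this pair runs against the simple trend — see the exception note.
Note the exception: Cs has a higher electron affinity than Sr, contrary to the simple trend — adding an electron to Sr (ns²) has to open a new, higher-energy np subshell, which is unfavourable.
Note the exception: S has a higher electron affinity than O, contrary to the simple trend — the compact 2p subshell of O repels the added electron more than S's larger 3p does.
For reference (kJ/mol): O 141, S 200, As 78, Sr 5, Cs 46.
So from highest to lowest: S > O > As > Cs > Sr.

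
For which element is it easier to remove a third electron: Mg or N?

N

IE_3 is the cost of taking one more electron from the +2 cation: Mg²⁺ is the bare [Ne] core; N²⁺ still has 3 valence electrons.
Core electrons are held far more tightly than valence electrons, so Mg tops the IE_3 order.
Tabulated IE_3 (kJ/mol): Mg 7733, N 4578.
Putting it together, IE_3: N < Mg.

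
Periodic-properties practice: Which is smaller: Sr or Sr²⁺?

Sr²⁺

Forming Sr²⁺ removes 2 electrons from Sr. Fewer electrons for the same nuclear charge means less shielding and a higher Z_eff on the remaining electrons, and for main-group metals the entire outer shell is lost.
A cation is smaller than its parent atom: Sr²⁺ < Sr.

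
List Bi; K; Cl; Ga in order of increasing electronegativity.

EN rises left→right (higher Z_eff, smaller atoms) and falls top→bottom (larger, more shielded atoms).
Neither a single period nor a single group — weigh both effects.
Ga > K: both are in period 4; the period trend gives Ga the larger value.
Bi > Ga: period and group pull opposite ways; the across-period shift dominates (2.02 vs 1.81).
Cl > Bi: both effects reinforce here, so Cl is clearly the higher of the two.
For reference (Pauling): Cl 3.16, K 0.82, Ga 1.81, Bi 2.02.
So from lowest to highest: K < Ga < Bi < Cl.

K, Ga, Bi, Cl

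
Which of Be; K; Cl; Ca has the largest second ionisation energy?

K

Consider each +1 ion: Be⁺ still has 1 valence electron; K⁺ is the bare [Ar] core; Cl⁺ still has 6 valence electrons; Ca⁺ still has 1 valence electron.
Breaking into a closed-shell core is much more expensive than removing a leftover valence electron — K has the largest IE_2 here.
Valence configurations: Be⁺ [He]2s¹, Cl⁺ [Ne]3s²3p⁴, Ca⁺ [Ar]4s¹.
Tabulated IE_2 (kJ/mol): Be 1757, K 3052, Cl 2298, Ca 1145.
Putting it together, IE_2: Ca < Be < Cl < K.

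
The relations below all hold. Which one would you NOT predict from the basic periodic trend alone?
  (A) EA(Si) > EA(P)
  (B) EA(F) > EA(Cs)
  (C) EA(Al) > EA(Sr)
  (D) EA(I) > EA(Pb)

(A)

The general trend: electron affinity increases across a period and decreases down a group.
(A) Si (period 3, group 14) vs P (period 3, group 15): the stated order contradicts the simple trend.
(B) F (period 2, group 17) vs Cs (period 6, group 1): the stated order agrees with the simple trend.
(C) Al (period 3, group 13) vs Sr (period 5, group 2): the stated order agrees with the simple trend.
(D) I (period 5, group 17) vs Pb (period 6, group 14): the stated order agrees with the simple trend.
The exception is (A): adding an electron to P's half-filled 3p³ is unfavourable, so Si (3p²) has the more exothermic EA.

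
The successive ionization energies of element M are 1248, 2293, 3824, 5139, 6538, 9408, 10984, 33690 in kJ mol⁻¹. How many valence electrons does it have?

7

Look for the largest jump between consecutive ionization energies: IE8/IE7 ≈ 3.1, far larger than any earlier ratio.
That jump marks the point where a core electron is being removed. So the atom has 7 valence electrons.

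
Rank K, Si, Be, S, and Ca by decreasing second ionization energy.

K > S > Be > Si > Ca

IE_2 is the cost of taking one more electron from the +1 cation: K⁺ is the bare [Ar] core; Si⁺ still has 3 valence electrons; Be⁺ still has 1 valence electron; S⁺ still has 5 valence electrons; Ca⁺ still has 1 valence electron.
Breaking into a closed-shell core is much more expensive than removing a leftover valence electron — K has the largest IE_2 here.
Valence configurations: Si⁺ [Ne]3s²3p¹, Be⁺ [He]2s¹, S⁺ [Ne]3s²3p³, Ca⁺ [Ar]4s¹.
The numbers (kJ/mol): K 3052, Si 1577, Be 1757, S 2252, Ca 1145.
Putting it together, IE_2: Ca < Si < Be < S < K.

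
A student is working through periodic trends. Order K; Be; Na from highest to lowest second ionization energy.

Na > K > Be

The second ionization energy removes an electron from the +1 ion. For each element: K⁺ is the bare [Ar] core; Be⁺ still has 1 valence electron; Na⁺ is the bare [Ne] core.
Breaking into a closed-shell core is much more expensive than removing a leftover valence electron — K and Na have the largest IE_2 here.
The numbers (kJ/mol): K 3052, Be 1757, Na 4562.
So the second ionization energies run Be < K < Na.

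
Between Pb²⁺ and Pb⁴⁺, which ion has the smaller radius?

Pb⁴⁺

Both ions have Z = 82 protons, but Pb⁴⁺ has lost more electrons, so its remaining electrons feel a larger effective nuclear charge per electron and are pulled in more tightly.
Higher positive charge → smaller ion, so Pb²⁺ > Pb⁴⁺.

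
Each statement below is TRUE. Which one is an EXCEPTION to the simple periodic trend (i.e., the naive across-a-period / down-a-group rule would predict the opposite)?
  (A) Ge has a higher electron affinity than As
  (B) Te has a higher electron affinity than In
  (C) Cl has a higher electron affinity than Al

The general trend: electron affinity increases across a period and decreases down a group.
(A) Ge (period 4, group 14) vs As (period 4, group 15): the stated order contradicts the simple trend.
(B) Te (period 5, group 16) vs In (period 5, group 13): the stated order agrees with the simple trend.
(C) Cl (period 3, group 17) vs Al (period 3, group 13): the stated order agrees with the simple trend.
The exception is (A): adding an electron to As's half-filled 4p³ is unfavourable, so Ge (4p²) has the more exothermic EA.

(A)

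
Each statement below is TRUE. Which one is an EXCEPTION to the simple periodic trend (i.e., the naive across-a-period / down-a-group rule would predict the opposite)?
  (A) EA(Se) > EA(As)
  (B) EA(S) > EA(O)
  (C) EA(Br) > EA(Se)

(B)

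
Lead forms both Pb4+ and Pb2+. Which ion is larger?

Both ions have Z = 82 protons, but Pb4+ has lost more electrons, so its remaining electrons feel a larger effective nuclear charge per electron and are pulled in more tightly.
Higher positive charge → smaller ion, so Pb2+ > Pb4+.

Pb2+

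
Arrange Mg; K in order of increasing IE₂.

Mg, K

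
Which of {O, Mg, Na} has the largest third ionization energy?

Consider each +2 ion: O²⁺ still has 4 valence electrons; Mg²⁺ is the bare [Ne] core; Na²⁺ is already 1 electron into the core.
Core electrons are held far more tightly than valence electrons, so Na and Mg top the IE_3 order.
The numbers (kJ/mol): O 5300, Mg 7733, Na 6910.
Overall IE_3 order: O < Na < Mg.

Mg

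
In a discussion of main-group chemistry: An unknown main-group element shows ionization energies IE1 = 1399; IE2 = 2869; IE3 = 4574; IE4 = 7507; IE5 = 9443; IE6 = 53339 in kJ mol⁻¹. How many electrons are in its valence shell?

5

Look for the largest jump between consecutive ionization energies: IE6/IE5 ≈ 5.6, far larger than any earlier ratio.
That jump marks the point where a core electron is being removed. So the atom has 5 valence electrons.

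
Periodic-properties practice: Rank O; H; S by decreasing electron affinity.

H is in period 1, group 1; O is in period 2, group 16; S is in period 3, group 16.
Atoms with high Z_eff and room in the valence shell (especially the halogens) have the most exothermic electron affinities.
These span different periods and groups, so the two trends combine.
O > H: the two effects oppose for this pair; the across-period effect wins (141 vs 73 kJ/mol).
S > O: this pair runs against the simple trend — see the exception note.
Note the exception: S has a higher electron affinity than O, contrary to the simple trend — the compact 2p subshell of O repels the added electron more than S's larger 3p does.
For reference (kJ/mol): H 73, O 141, S 200.
So from highest to lowest: S > O > H.

S > O > H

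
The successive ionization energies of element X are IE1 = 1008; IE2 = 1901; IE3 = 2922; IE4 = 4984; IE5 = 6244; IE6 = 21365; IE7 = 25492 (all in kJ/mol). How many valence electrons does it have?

Look for the largest jump between consecutive ionization energies: IE6/IE5 ≈ 3.4, far larger than any earlier ratio.
That jump marks the point where a core electron is being removed. So the atom has 5 valence electrons.

5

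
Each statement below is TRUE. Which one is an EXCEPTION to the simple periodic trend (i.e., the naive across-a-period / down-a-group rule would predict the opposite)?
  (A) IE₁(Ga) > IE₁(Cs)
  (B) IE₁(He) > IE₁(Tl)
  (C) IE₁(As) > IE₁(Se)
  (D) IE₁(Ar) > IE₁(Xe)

The general trend: first ionisation energy increases across a period and decreases down a group.
(A) Ga (period 4, group 13) vs Cs (period 6, group 1): the stated order agrees with the simple trend.
(B) He (period 1, group 18) vs Tl (period 6, group 13): the stated order agrees with the simple trend.
(C) As (period 4, group 15) vs Se (period 4, group 16): the stated order contradicts the simple trend.
(D) Ar (period 3, group 18) vs Xe (period 5, group 18): the stated order agrees with the simple trend.
The exception is (C): Se (4p⁴) ionizes more easily than half-filled As (4p³).

(C)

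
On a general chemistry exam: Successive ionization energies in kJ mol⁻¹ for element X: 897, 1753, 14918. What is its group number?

Group 2

Look for the largest jump between consecutive ionization energies: IE3/IE2 ≈ 8.5, far larger than any earlier ratio.
That jump marks the point where a core electron is being removed. So the atom has 2 valence electrons.
A main-group element with 2 valence electrons is in group 2.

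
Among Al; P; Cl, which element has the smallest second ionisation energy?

The second ionization energy removes an electron from the +1 ion. For each element: Al⁺ still has 2 valence electrons; P⁺ still has 4 valence electrons; Cl⁺ still has 6 valence electrons.
All are still removing valence electrons, so compare the +1 ions as you would atoms: IE_2 generally rises across a period (higher Z_eff) and falls down a group (larger shell), subject to the usual subshell exceptions.
Valence configurations: Al⁺ [Ne]3s², P⁺ [Ne]3s²3p², Cl⁺ [Ne]3s²3p⁴.
The numbers (kJ/mol): Al 1817, P 1907, Cl 2298.
Overall IE_2 order: Al < P < Cl.

Al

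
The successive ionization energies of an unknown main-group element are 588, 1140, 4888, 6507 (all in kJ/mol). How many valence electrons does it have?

Look for the largest jump between consecutive ionization energies: IE3/IE2 ≈ 4.3, far larger than any earlier ratio.
That jump marks the point where a core electron is being removed. So the atom has 2 valence electrons.

2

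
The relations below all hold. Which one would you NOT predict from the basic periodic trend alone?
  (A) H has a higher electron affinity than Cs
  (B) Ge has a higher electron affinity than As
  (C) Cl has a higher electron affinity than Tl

The general trend: electron affinity increases across a period and decreases down a group.
(A) H (period 1, group 1) vs Cs (period 6, group 1): the stated order agrees with the simple trend.
(B) Ge (period 4, group 14) vs As (period 4, group 15): the stated order contradicts the simple trend.
(C) Cl (period 3, group 17) vs Tl (period 6, group 13): the stated order agrees with the simple trend.
The exception is (B): adding an electron to As's half-filled 4p³ is unfavourable, so Ge (4p²) has the more exothermic EA.

(B)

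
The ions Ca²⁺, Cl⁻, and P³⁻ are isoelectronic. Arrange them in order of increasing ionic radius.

Ca²⁺, Cl⁻, P³⁻

All of these have 18 electrons, so size is governed by nuclear charge alone: the more protons, the stronger the pull on the same electron cloud, and the smaller the ion.
Nuclear charges: Ca²⁺ (Z=20), Cl⁻ (Z=17), P³⁻ (Z=15).
Smallest to largest: Ca²⁺ < Cl⁻ < P³⁻.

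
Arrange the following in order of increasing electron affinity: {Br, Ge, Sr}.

Ge is in period 4, group 14; Br is in period 4, group 17; Sr is in period 5, group 2.
Adding an electron releases more energy for atoms nearer the top right (short of the noble gases).
These span different periods and groups, so the two trends combine.
Ge > Sr: relative to Sr, both the across-period and down-group shifts push Ge's electron affinity up.
Br > Ge: Br lies to the right of Ge in period 4, so the across-period effect alone puts Br higher.
Approximate values (kJ/mol): Ge 119, Br 325, Sr 5.
So from lowest to highest: Sr < Ge < Br.

Sr < Ge < Br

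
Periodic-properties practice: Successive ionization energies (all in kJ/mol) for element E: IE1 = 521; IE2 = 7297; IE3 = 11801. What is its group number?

Look for the largest jump between consecutive ionization energies: IE2/IE1 ≈ 14.0, far larger than any earlier ratio.
That jump marks the point where a core electron is being removed. So the atom has 1 valence electron.
A main-group element with 1 valence electron is in group 1.

Group 1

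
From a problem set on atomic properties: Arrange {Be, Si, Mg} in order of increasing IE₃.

Si < Mg < Be

IE_3 is the cost of taking one more electron from the +2 cation: Be²⁺ is the bare [He] core; Si²⁺ still has 2 valence electrons; Mg²⁺ is the bare [Ne] core.
Pulling an electron out of a noble-gas core costs far more than removing a remaining valence electron, so Mg and Be sit at the high end of IE_3.
The numbers (kJ/mol): Be 14849, Si 3232, Mg 7733.
So the third ionization energies run Si < Mg < Be.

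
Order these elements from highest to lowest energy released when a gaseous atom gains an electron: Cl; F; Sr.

Cl > F > Sr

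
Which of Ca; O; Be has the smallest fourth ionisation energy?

Ca

After 3 electrons have been removed, what remains? Ca³⁺ is already 1 electron into the core; O³⁺ still has 3 valence electrons; Be³⁺ is already 1 electron into the core.
Usually core removal costs more than valence removal, but here the competition is close: a tightly held n=2 valence electron can cost more to remove than an n=3 core electron, so the actual values have to decide it.
Approximate IE_4 values (kJ/mol): Ca 6491, O 7469, Be 21007.
Hence IE_4: Ca < O < Be.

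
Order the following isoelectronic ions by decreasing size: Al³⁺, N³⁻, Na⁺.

All of these have 10 electrons, so size is governed by nuclear charge alone: the more protons, the stronger the pull on the same electron cloud, and the smaller the ion.
Nuclear charges: Al³⁺ (Z=13), Na⁺ (Z=11), N³⁻ (Z=7).
Largest to smallest: N³⁻ > Na⁺ > Al³⁺.

N³⁻ > Na⁺ > Al³⁺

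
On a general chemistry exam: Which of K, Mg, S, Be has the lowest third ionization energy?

The third ionization energy removes an electron from the +2 ion. For each element: K²⁺ is already 1 electron into the core; Mg²⁺ is the bare [Ne] core; S²⁺ still has 4 valence electrons; Be²⁺ is the bare [He] core.
Pulling an electron out of a noble-gas core costs far more than removing a remaining valence electron, so K, Mg and Be sit at the high end of IE_3.
The numbers (kJ/mol): K 4420, Mg 7733, S 3357, Be 14849.
Putting it together, IE_3: S < K < Mg < Be.

S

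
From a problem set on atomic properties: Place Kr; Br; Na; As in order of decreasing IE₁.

Na is in period 3, group 1; As is in period 4, group 15; Br is in period 4, group 17; Kr is in period 4, group 18.
IE₁ increases left→right with effective nuclear charge and decreases top→bottom as the valence shell moves farther out.
Neither a single period nor a single group — weigh both effects.
As > Na: the two effects oppose for this pair; the across-period effect wins (947 vs 496 kJ/mol).
Br > As: Br lies to the right of As in period 4, so the across-period effect alone puts Br higher.
Kr > Br: Kr lies to the right of Br in period 4, so the across-period effect alone puts Kr higher.
Tabulated first ionization energy (kJ/mol): Na 496, As 947, Br 1140, Kr 1351.
So from highest to lowest: Kr > Br > As > Na.

Kr > Br > As > Na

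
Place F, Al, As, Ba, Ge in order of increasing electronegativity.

F is in period 2, group 17; Al is in period 3, group 13; Ge is in period 4, group 14; As is in period 4, group 15; Ba is in period 6, group 2.
Electronegativity increases across a period and decreases down a group, tracking effective nuclear charge and atomic size.
Here both period and group differ, so the two effects have to be weighed against each other.
Al > Ba: relative to Ba, both the across-period and down-group shifts push Al's electronegativity up.
Ge > Al: period and group pull opposite ways; the across-period shift dominates (2.01 vs 1.61).
As > Ge: both are in period 4; the period trend gives As the larger value.
F > As: both effects reinforce here, so F is clearly the higher of the two.
Tabulated electronegativity (Pauling): F 3.98, Al 1.61, Ge 2.01, As 2.18, Ba 0.89.
So from lowest to highest: Ba < Al < Ge < As < F.

Ba < Al < Ge < As < F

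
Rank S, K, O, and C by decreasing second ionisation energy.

Consider each +1 ion: S⁺ still has 5 valence electrons; K⁺ is the bare [Ar] core; O⁺ still has 5 valence electrons; C⁺ still has 3 valence electrons.
Usually core removal costs more than valence removal, but here the competition is close: a tightly held n=2 valence electron can cost more to remove than an n=3 core electron, so the actual values have to decide it.
Valence configurations: S⁺ [Ne]3s²3p³, O⁺ [He]2s²2p³, C⁺ [He]2s²2p¹.
Approximate IE_2 values (kJ/mol): S 2252, K 3052, O 3388, C 2353.
Hence IE_2: S < C < K < O.

O > K > C > S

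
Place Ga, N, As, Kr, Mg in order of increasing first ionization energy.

N is in period 2, group 15; Mg is in period 3, group 2; Ga is in period 4, group 13; As is in period 4, group 15; Kr is in period 4, group 18.
Removing the outermost electron gets harder across a period and easier down a group.
These span different periods and groups, so the two trends combine.
Mg > Ga: the two effects oppose for this pair; the down-group effect wins (738 vs 579 kJ/mol).
As > Mg: the two effects oppose for this pair; the across-period effect wins (947 vs 738 kJ/mol).
Kr > As: Kr lies to the right of As in period 4, so the across-period effect alone puts Kr higher.
N > Kr: period and group pull opposite ways; the down-group shift dominates (1402 vs 1351 kJ/mol).
Tabulated first ionization energy (kJ/mol): N 1402, Mg 738, Ga 579, As 947, Kr 1351.
So from lowest to highest: Ga < Mg < As < Kr < N.

Ga, Mg, As, Kr, N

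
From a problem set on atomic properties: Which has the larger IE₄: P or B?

B

After 3 electrons have been removed, what remains? P³⁺ still has 2 valence electrons; B³⁺ is the bare [He] core.
Pulling an electron out of a noble-gas core costs far more than removing a remaining valence electron, so B sits at the high end of IE_4.
Approximate IE_4 values (kJ/mol): P 4964, B 25026.
Overall IE_4 order: P < B.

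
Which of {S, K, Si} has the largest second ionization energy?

K

IE_2 is the cost of taking one more electron from the +1 cation: S⁺ still has 5 valence electrons; K⁺ is the bare [Ar] core; Si⁺ still has 3 valence electrons.
Breaking into a closed-shell core is much more expensive than removing a leftover valence electron — K has the largest IE_2 here.
Valence configurations: S⁺ [Ne]3s²3p³, Si⁺ [Ne]3s²3p¹.
The numbers (kJ/mol): S 2252, K 3052, Si 1577.
So the second ionization energies run Si < S < K.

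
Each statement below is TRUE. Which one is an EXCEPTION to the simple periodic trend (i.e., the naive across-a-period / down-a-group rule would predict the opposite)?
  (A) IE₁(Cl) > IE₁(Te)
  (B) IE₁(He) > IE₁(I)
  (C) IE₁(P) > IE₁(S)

(C)

The general trend: first ionisation energy increases across a period and decreases down a group.
(A) Cl (period 3, group 17) vs Te (period 5, group 16): the stated order agrees with the simple trend.
(B) He (period 1, group 18) vs I (period 5, group 17): the stated order agrees with the simple trend.
(C) P (period 3, group 15) vs S (period 3, group 16): the stated order contradicts the simple trend.
The exception is (C): S (3p⁴) ionizes more easily than half-filled P (3p³) because the paired 3p electron in S is pushed out by e⁻–e⁻ repulsion.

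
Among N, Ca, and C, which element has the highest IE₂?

N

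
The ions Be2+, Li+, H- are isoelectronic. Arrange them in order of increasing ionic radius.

All of these have 2 electrons, so size is governed by nuclear charge alone: the more protons, the stronger the pull on the same electron cloud, and the smaller the ion.
Nuclear charges: Be2+ (Z=4), Li+ (Z=3), H- (Z=1).
Smallest to largest: Be2+ < Li+ < H-.

Be2+ < Li+ < H-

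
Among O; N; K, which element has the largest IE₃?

IE_3 is the cost of taking one more electron from the +2 cation: O²⁺ still has 4 valence electrons; N²⁺ still has 3 valence electrons; K²⁺ is already 1 electron into the core.
Usually core removal costs more than valence removal, but here the competition is close: a tightly held n=2 valence electron can cost more to remove than an n=3 core electron, so the actual values have to decide it.
Valence configurations: O²⁺ [He]2s²2p², N²⁺ [He]2s²2p¹.
Tabulated IE_3 (kJ/mol): O 5300, N 4578, K 4420.
Hence IE_3: K < N < O.

O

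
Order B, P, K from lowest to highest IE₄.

Consider each +3 ion: B³⁺ is the bare [He] core; P³⁺ still has 2 valence electrons; K³⁺ is already 2 electrons into the core.
Breaking into a closed-shell core is much more expensive than removing a leftover valence electron — K and B have the largest IE_4 here.
The numbers (kJ/mol): B 25026, P 4964, K 5877.
So the fourth ionization energies run P < K < B.

P < K < B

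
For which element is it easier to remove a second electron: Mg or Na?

Mg

IE_2 is the cost of taking one more electron from the +1 cation: Mg⁺ still has 1 valence electron; Na⁺ is the bare [Ne] core.
Breaking into a closed-shell core is much more expensive than removing a leftover valence electron — Na has the largest IE_2 here.
Tabulated IE_2 (kJ/mol): Mg 1451, Na 4562.
So the second ionization energies run Mg < Na.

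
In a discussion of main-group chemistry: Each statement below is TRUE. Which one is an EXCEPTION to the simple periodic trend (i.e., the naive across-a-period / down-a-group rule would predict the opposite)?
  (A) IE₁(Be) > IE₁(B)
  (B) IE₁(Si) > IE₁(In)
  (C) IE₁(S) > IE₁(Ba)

The general trend: first ionisation energy increases across a period and decreases down a group.
(A) Be (period 2, group 2) vs B (period 2, group 13): the stated order contradicts the simple trend.
(B) Si (period 3, group 14) vs In (period 5, group 13): the stated order agrees with the simple trend.
(C) S (period 3, group 16) vs Ba (period 6, group 2): the stated order agrees with the simple trend.
The exception is (A): removing B's lone 2p electron is easier than breaking Be's filled 2s².

(A)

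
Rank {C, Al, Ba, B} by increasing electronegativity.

Ba, Al, B, C

B is in period 2, group 13; C is in period 2, group 14; Al is in period 3, group 13; Ba is in period 6, group 2.
EN rises left→right (higher Z_eff, smaller atoms) and falls top→bottom (larger, more shielded atoms).
Neither a single period nor a single group — weigh both effects.
Al > Ba: relative to Ba, both the across-period and down-group shifts push Al's electronegativity up.
B > Al: they share group 13; the group trend gives B the larger value.
C > B: C lies to the right of B in period 2, so the across-period effect alone puts C higher.
Tabulated electronegativity (Pauling): B 2.04, C 2.55, Al 1.61, Ba 0.89.
So from lowest to highest: Ba < Al < B < C.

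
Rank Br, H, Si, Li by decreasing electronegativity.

Br > H > Si > Li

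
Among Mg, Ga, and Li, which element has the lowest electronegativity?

Li is in period 2, group 1; Mg is in period 3, group 2; Ga is in period 4, group 13.
EN rises left→right (higher Z_eff, smaller atoms) and falls top→bottom (larger, more shielded atoms).
Here both period and group differ, so the two effects have to be weighed against each other.
Mg > Li: period and group pull opposite ways; the across-period shift dominates (1.31 vs 0.98).
Ga > Mg: period and group pull opposite ways; the across-period shift dominates (1.81 vs 1.31).
For reference (Pauling): Li 0.98, Mg 1.31, Ga 1.81.
The lowest electronegativity among these belongs to Li.

Li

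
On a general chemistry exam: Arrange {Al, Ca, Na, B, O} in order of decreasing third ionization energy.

After 2 electrons have been removed, what remains? Al²⁺ still has 1 valence electron; Ca²⁺ is the bare [Ar] core; Na²⁺ is already 1 electron into the core; B²⁺ still has 1 valence electron; O²⁺ still has 4 valence electrons.
Usually core removal costs more than valence removal, but here the competition is close: a tightly held n=2 valence electron can cost more to remove than an n=3 core electron, so the actual values have to decide it.
Valence configurations: Al²⁺ [Ne]3s¹, B²⁺ [He]2s¹, O²⁺ [He]2s²2p².
Approximate IE_3 values (kJ/mol): Al 2745, Ca 4912, Na 6910, B 3660, O 5300.
So the third ionization energies run Al < B < Ca < O < Na.

Na, O, Ca, B, Al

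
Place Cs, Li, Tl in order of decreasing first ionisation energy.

Tl, Li, Cs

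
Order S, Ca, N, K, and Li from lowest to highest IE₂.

Ca < S < N < K < Li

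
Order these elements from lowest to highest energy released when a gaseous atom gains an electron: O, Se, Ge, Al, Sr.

Sr, Al, Ge, O, Se

O is in period 2, group 16; Al is in period 3, group 13; Ge is in period 4, group 14; Se is in period 4, group 16; Sr is in period 5, group 2.
Electron affinity generally becomes more exothermic across a period toward the halogens and less exothermic down a group.
These span different periods and groups, so the two trends combine.
Al > Sr: both effects reinforce here, so Al is clearly the higher of the two.
Ge > Al: period and group pull opposite ways; the across-period shift dominates (119 vs 42 kJ/mol).
O > Ge: relative to Ge, both the across-period and down-group shifts push O's electron affinity up.
Se > O: this pair runs against the simple trend — see the exception note.
Note the exception: Se has a higher electron affinity than O, contrary to the simple trend — O's compact 2p subshell gives strong electron–electron repulsion on the added electron.
Approximate values (kJ/mol): O 141, Al 42, Ge 119, Se 195, Sr 5.
So from lowest to highest: Sr < Al < Ge < O < Se.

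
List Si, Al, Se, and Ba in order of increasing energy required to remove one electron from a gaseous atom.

IE₁ increases left→right with effective nuclear charge and decreases top→bottom as the valence shell moves farther out.
Here both period and group differ, so the two effects have to be weighed against each other.
Al > Ba: relative to Ba, both the across-period and down-group shifts push Al's first ionization energy up.
Si > Al: Si lies to the right of Al in period 3, so the across-period effect alone puts Si higher.
Se > Si: the two effects oppose for this pair; the across-period effect wins (941 vs 786 kJ/mol).
For reference (kJ/mol): Al 578, Si 786, Se 941, Ba 503.
So from lowest to highest: Ba < Al < Si < Se.

Ba, Al, Si, Se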